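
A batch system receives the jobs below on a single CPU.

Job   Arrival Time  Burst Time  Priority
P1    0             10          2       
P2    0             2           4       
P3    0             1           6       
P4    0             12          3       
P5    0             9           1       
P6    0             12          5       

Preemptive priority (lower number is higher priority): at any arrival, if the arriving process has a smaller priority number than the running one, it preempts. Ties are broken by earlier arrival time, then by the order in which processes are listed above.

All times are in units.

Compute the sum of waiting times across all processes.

Schedule: | P5 0-9 | P1 9-19 | P4 19-31 | P2 31-33 | P6 33-45 | P3 45-46 |
Completion: P1=19  P2=33  P3=46  P4=31  P5=9  P6=45
Turnaround (C−A): P1=19  P2=33  P3=46  P4=31  P5=9  P6=45
Waiting = turnaround − burst: P1=9, P2=31, P3=45, P4=19, P5=0, P6=33
Total waiting = 9 + 31 + 45 + 19 + 0 + 33 = 137

137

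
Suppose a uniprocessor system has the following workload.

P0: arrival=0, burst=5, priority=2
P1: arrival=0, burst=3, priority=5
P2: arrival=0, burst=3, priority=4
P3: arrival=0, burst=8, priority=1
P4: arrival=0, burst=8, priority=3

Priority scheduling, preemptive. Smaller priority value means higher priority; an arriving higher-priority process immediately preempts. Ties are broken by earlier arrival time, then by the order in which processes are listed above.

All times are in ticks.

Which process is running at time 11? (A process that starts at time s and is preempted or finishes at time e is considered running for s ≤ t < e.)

Schedule: | P3 0-8 | P0 8-13 | P4 13-21 | P2 21-24 | P1 24-27 |
Completion: P0=13  P1=27  P2=24  P3=8  P4=21
Turnaround (C−A): P0=13  P1=27  P2=24  P3=8  P4=21

P0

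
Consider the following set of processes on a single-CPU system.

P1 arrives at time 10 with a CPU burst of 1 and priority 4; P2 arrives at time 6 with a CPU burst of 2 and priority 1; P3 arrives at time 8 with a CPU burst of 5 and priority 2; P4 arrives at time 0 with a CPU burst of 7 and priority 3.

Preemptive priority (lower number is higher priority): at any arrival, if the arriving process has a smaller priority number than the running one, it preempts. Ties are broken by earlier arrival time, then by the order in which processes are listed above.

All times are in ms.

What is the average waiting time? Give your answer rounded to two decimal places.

2.75

Gantt: | P4 0-6 | P2 6-8 | P3 8-13 | P4 13-14 | P1 14-15 |
Completion: P1=15  P2=8  P3=13  P4=14
Waiting times: P1=4, P2=0, P3=0, P4=7
Average waiting = (4+0+0+7) / 4 = 11/4 = 2.75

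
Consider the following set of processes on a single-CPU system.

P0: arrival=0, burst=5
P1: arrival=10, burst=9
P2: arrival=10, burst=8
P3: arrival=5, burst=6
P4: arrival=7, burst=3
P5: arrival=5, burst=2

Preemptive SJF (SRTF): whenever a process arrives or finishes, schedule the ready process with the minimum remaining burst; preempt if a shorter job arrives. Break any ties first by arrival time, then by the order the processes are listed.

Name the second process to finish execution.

P5

Gantt: | P0 0-5 | P5 5-7 | P4 7-10 | P3 10-16 | P2 16-24 | P1 24-33 |
Completion: P0=5  P1=33  P2=24  P3=16  P4=10  P5=7
Turnaround (C−A): P0=5  P1=23  P2=14  P3=11  P4=3  P5=2
Finish order: P0 → P5 → P4 → P3 → P2 → P1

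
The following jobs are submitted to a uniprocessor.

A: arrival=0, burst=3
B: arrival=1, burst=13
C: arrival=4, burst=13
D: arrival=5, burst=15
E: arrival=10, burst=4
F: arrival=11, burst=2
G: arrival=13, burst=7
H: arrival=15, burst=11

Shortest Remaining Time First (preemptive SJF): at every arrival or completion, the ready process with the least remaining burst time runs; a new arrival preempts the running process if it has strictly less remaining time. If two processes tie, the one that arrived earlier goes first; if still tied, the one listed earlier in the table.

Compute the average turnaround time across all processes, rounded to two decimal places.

23.13

Gantt: | A 0-3 | B 3-10 | E 10-11 | F 11-13 | E 13-16 | B 16-22 | G 22-29 | H 29-40 | C 40-53 | D 53-68 |
Completion: A=3  B=22  C=53  D=68  E=16  F=13  G=29  H=40
Turnaround (C−A): A=3  B=21  C=49  D=63  E=6  F=2  G=16  H=25
Turnaround times: A=3, B=21, C=49, D=63, E=6, F=2, G=16, H=25
Average turnaround = (3+21+49+63+6+2+16+25) / 8 = 185/8 = 23.13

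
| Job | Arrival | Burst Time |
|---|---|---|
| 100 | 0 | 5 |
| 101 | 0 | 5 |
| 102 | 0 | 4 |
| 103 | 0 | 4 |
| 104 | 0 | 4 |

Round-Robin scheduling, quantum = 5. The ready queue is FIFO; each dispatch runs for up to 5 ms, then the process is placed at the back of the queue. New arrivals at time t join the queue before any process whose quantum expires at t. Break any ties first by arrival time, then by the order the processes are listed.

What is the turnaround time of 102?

14

Schedule: | 100 0-5 | 101 5-10 | 102 10-14 | 103 14-18 | 104 18-22 |
Completion: 100=5  101=10  102=14  103=18  104=22
Turnaround(102) = completion − arrival = 14 − 0 = 14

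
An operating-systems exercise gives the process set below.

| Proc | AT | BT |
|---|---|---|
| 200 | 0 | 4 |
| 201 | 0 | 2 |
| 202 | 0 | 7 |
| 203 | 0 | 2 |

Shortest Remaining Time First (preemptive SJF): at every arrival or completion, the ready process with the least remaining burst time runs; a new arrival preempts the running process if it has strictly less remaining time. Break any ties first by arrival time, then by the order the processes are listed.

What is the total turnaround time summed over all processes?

Gantt: | 201 0-2 | 203 2-4 | 200 4-8 | 202 8-15 |
Completion: 200=8  201=2  202=15  203=4
Turnaround (C−A): 200=8  201=2  202=15  203=4
Turnaround = completion − arrival: 200=8, 201=2, 202=15, 203=4
Total turnaround = 8 + 2 + 15 + 4 = 29

29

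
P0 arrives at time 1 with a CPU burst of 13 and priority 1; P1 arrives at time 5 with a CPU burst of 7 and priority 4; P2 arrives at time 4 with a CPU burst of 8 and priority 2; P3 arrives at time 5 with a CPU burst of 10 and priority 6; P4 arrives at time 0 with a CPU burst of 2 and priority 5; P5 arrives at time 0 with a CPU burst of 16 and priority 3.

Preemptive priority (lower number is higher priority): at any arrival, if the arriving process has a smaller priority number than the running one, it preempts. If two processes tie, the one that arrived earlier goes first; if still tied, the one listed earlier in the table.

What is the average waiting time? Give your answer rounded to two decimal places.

Timeline: | P5 0-1 | P0 1-14 | P2 14-22 | P5 22-37 | P1 37-44 | P4 44-46 | P3 46-56 |
Completion: P0=14  P1=44  P2=22  P3=56  P4=46  P5=37
Waiting times: P0=0, P1=32, P2=10, P3=41, P4=44, P5=21
Average waiting = (0+32+10+41+44+21) / 6 = 148/6 = 24.67

24.67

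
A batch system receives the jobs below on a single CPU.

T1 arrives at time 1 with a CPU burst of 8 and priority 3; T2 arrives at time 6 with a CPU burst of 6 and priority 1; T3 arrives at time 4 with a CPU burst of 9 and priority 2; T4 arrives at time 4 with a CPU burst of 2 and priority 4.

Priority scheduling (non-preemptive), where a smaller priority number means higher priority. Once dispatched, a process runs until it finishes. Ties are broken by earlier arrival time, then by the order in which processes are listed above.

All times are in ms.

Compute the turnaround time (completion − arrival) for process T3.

20

Schedule: | idle 0-1 | T1 1-9 | T2 9-15 | T3 15-24 | T4 24-26 |
Completion: T1=9  T2=15  T3=24  T4=26
Turnaround (C−A): T1=8  T2=9  T3=20  T4=22
Turnaround(T3) = completion − arrival = 24 − 4 = 20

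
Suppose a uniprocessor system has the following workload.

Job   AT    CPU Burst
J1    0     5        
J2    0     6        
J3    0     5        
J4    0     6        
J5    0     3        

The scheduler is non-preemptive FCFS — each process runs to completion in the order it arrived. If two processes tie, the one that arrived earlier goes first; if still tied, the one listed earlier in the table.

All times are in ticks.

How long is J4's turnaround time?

Gantt: | J1 0-5 | J2 5-11 | J3 11-16 | J4 16-22 | J5 22-25 |
Completion: J1=5  J2=11  J3=16  J4=22  J5=25
Turnaround(J4) = completion − arrival = 22 − 0 = 22

22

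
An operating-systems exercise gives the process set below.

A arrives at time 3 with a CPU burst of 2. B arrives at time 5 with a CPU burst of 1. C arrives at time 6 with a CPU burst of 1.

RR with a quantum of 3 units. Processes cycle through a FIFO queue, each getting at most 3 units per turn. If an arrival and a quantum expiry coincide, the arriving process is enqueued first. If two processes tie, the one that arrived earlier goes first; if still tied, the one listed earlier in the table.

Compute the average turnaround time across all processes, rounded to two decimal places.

1.33

Gantt: | idle 0-3 | A 3-5 | B 5-6 | C 6-7 |
Completion: A=5  B=6  C=7
Turnaround (C−A): A=2  B=1  C=1
Turnaround times: A=2, B=1, C=1
Average turnaround = (2+1+1) / 3 = 4/3 = 1.33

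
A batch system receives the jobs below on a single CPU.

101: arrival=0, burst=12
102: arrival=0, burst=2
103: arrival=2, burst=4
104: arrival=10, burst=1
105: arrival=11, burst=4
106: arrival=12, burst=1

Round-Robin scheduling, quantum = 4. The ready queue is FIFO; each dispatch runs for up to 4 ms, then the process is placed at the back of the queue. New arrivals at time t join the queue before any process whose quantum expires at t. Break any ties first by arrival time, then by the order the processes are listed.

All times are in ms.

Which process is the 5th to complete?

106

Schedule: | 101 0-4 | 102 4-6 | 103 6-10 | 101 10-14 | 104 14-15 | 105 15-19 | 106 19-20 | 101 20-24 |
Completion: 101=24  102=6  103=10  104=15  105=19  106=20
Turnaround (C−A): 101=24  102=6  103=8  104=5  105=8  106=8
Finish order: 102 → 103 → 104 → 105 → 106 → 101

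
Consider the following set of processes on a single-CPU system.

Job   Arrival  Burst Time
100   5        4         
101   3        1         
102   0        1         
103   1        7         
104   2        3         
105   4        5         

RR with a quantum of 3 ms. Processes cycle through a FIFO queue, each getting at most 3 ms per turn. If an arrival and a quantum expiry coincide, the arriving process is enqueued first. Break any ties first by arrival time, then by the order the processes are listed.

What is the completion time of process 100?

Timeline: | 102 0-1 | 103 1-4 | 104 4-7 | 101 7-8 | 105 8-11 | 103 11-14 | 100 14-17 | 105 17-19 | 103 19-20 | 100 20-21 |
Completion: 100=21  101=8  102=1  103=20  104=7  105=19
Turnaround (C−A): 100=16  101=5  102=1  103=19  104=5  105=15

21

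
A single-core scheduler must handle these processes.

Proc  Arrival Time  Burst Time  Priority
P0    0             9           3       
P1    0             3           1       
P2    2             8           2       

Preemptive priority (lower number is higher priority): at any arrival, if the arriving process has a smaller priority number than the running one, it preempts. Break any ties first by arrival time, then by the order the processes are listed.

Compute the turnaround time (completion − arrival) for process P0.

20

Timeline: | P1 0-3 | P2 3-11 | P0 11-20 |
Completion: P0=20  P1=3  P2=11
Turnaround(P0) = completion − arrival = 20 − 0 = 20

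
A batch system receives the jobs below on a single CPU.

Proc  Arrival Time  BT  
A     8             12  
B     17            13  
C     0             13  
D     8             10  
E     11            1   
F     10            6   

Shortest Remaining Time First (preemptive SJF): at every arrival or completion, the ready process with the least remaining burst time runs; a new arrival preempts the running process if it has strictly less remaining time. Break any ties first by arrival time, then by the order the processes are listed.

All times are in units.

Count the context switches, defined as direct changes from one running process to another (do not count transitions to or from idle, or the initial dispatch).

Timeline: | C 0-11 | E 11-12 | C 12-14 | F 14-20 | D 20-30 | A 30-42 | B 42-55 |
Completion: A=42  B=55  C=14  D=30  E=12  F=20
Turnaround (C−A): A=34  B=38  C=14  D=22  E=1  F=10

6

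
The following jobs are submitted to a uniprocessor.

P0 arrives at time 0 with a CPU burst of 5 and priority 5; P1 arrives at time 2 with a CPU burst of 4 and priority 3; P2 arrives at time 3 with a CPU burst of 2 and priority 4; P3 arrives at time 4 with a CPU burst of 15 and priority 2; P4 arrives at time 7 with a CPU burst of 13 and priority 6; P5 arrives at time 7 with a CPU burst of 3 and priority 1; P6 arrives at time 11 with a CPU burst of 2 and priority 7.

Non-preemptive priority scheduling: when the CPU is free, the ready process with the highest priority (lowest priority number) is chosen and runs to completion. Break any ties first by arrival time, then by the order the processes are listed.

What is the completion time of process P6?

Gantt: | P0 0-5 | P3 5-20 | P5 20-23 | P1 23-27 | P2 27-29 | P4 29-42 | P6 42-44 |
Completion: P0=5  P1=27  P2=29  P3=20  P4=42  P5=23  P6=44
Turnaround (C−A): P0=5  P1=25  P2=26  P3=16  P4=35  P5=16  P6=33

44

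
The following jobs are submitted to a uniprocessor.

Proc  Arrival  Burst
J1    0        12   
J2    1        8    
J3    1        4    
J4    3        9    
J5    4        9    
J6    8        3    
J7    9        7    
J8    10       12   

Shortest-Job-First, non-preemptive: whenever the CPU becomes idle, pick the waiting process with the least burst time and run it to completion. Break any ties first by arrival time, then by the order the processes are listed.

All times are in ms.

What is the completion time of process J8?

64

Gantt: | J1 0-12 | J6 12-15 | J3 15-19 | J7 19-26 | J2 26-34 | J4 34-43 | J5 43-52 | J8 52-64 |
Completion: J1=12  J2=34  J3=19  J4=43  J5=52  J6=15  J7=26  J8=64
Turnaround (C−A): J1=12  J2=33  J3=18  J4=40  J5=48  J6=7  J7=17  J8=54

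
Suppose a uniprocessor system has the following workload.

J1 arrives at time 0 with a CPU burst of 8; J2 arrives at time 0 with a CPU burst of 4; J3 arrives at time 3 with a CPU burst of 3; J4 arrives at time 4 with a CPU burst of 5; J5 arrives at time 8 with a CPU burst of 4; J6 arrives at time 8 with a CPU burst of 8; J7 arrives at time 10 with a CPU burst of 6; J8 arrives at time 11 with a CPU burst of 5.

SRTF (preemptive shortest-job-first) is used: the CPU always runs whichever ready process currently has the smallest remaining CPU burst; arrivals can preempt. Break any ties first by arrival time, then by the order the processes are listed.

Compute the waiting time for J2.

0

Timeline: | J2 0-4 | J3 4-7 | J4 7-12 | J5 12-16 | J8 16-21 | J7 21-27 | J1 27-35 | J6 35-43 |
Completion: J1=35  J2=4  J3=7  J4=12  J5=16  J6=43  J7=27  J8=21
Turnaround (C−A): J1=35  J2=4  J3=4  J4=8  J5=8  J6=35  J7=17  J8=10
Waiting(J2) = turnaround − burst = 4 − 4 = 0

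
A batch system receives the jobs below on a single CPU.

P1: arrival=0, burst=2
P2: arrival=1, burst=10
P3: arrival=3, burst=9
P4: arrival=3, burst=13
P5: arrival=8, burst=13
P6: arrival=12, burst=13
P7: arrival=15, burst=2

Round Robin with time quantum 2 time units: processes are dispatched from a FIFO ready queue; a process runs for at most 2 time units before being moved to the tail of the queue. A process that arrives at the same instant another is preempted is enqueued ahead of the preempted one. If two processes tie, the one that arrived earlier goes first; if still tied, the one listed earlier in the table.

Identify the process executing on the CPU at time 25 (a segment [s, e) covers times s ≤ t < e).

P7

Gantt: | P1 0-2 | P2 2-4 | P3 4-6 | P4 6-8 | P2 8-10 | P3 10-12 | P5 12-14 | P4 14-16 | P2 16-18 | P6 18-20 | P3 20-22 | P5 22-24 | P7 24-26 | P4 26-28 | P2 28-30 | P6 30-32 | P3 32-34 | P5 34-36 | P4 36-38 | P2 38-40 | P6 40-42 | P3 42-43 | P5 43-45 | P4 45-47 | P6 47-49 | P5 49-51 | P4 51-53 | P6 53-55 | P5 55-57 | P4 57-58 | P6 58-60 | P5 60-61 | P6 61-62 |
Completion: P1=2  P2=40  P3=43  P4=58  P5=61  P6=62  P7=26
Turnaround (C−A): P1=2  P2=39  P3=40  P4=55  P5=53  P6=50  P7=11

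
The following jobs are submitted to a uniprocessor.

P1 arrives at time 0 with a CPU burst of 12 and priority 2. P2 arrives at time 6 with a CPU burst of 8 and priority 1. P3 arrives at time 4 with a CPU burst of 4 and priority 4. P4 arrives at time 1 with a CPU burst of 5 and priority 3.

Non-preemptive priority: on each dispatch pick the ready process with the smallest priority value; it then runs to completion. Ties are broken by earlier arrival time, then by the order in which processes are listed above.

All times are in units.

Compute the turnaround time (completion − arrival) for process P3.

Timeline: | P1 0-12 | P2 12-20 | P4 20-25 | P3 25-29 |
Completion: P1=12  P2=20  P3=29  P4=25
Turnaround(P3) = completion − arrival = 29 − 4 = 25

25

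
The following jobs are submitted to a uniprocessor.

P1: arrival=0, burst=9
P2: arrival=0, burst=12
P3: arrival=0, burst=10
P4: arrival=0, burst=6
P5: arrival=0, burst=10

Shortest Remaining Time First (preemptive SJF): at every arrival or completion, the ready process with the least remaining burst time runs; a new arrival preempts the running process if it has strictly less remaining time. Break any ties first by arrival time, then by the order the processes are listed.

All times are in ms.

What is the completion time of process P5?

35

Timeline: | P4 0-6 | P1 6-15 | P3 15-25 | P5 25-35 | P2 35-47 |
Completion: P1=15  P2=47  P3=25  P4=6  P5=35
Turnaround (C−A): P1=15  P2=47  P3=25  P4=6  P5=35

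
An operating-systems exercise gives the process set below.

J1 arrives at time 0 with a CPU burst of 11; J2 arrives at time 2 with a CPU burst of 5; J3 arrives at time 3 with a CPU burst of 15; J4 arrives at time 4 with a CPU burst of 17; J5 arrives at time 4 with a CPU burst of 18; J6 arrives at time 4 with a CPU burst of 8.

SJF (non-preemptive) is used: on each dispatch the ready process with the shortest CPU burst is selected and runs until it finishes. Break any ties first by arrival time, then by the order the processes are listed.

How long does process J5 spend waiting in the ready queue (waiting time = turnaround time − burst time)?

Gantt: | J1 0-11 | J2 11-16 | J6 16-24 | J3 24-39 | J4 39-56 | J5 56-74 |
Completion: J1=11  J2=16  J3=39  J4=56  J5=74  J6=24
Waiting(J5) = turnaround − burst = 70 − 18 = 52

52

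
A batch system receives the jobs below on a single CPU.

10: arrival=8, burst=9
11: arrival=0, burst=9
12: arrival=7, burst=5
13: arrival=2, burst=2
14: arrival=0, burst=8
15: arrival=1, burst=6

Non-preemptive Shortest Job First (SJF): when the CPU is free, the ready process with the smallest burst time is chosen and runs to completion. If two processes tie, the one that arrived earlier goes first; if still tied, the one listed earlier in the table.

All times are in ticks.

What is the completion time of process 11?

30

Timeline: | 14 0-8 | 13 8-10 | 12 10-15 | 15 15-21 | 11 21-30 | 10 30-39 |
Completion: 10=39  11=30  12=15  13=10  14=8  15=21
Turnaround (C−A): 10=31  11=30  12=8  13=8  14=8  15=20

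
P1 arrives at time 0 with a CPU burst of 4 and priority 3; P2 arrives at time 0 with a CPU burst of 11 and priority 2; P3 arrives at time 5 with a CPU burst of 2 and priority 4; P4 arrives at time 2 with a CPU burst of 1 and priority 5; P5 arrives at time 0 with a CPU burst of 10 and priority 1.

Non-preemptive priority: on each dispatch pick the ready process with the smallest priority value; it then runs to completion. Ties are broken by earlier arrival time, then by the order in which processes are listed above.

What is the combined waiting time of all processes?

76

Gantt: | P5 0-10 | P2 10-21 | P1 21-25 | P3 25-27 | P4 27-28 |
Completion: P1=25  P2=21  P3=27  P4=28  P5=10
Turnaround (C−A): P1=25  P2=21  P3=22  P4=26  P5=10
Waiting = turnaround − burst: P1=21, P2=10, P3=20, P4=25, P5=0
Total waiting = 21 + 10 + 20 + 25 + 0 = 76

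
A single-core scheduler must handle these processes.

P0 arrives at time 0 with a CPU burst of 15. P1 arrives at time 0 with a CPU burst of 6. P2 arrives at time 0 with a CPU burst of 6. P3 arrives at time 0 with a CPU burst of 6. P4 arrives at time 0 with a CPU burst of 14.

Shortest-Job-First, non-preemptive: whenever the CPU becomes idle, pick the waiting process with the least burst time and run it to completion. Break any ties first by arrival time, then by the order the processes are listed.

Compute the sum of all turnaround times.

Schedule: | P1 0-6 | P2 6-12 | P3 12-18 | P4 18-32 | P0 32-47 |
Completion: P0=47  P1=6  P2=12  P3=18  P4=32
Turnaround = completion − arrival: P0=47, P1=6, P2=12, P3=18, P4=32
Total turnaround = 47 + 6 + 12 + 18 + 32 = 115

115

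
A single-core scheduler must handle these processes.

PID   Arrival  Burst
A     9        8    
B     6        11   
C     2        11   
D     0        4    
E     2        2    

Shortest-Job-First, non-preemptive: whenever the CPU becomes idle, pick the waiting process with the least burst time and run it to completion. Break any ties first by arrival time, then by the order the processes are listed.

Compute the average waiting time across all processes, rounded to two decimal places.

Gantt: | D 0-4 | E 4-6 | C 6-17 | A 17-25 | B 25-36 |
Completion: A=25  B=36  C=17  D=4  E=6
Waiting times: A=8, B=19, C=4, D=0, E=2
Average waiting = (8+19+4+0+2) / 5 = 33/5 = 6.60

6.60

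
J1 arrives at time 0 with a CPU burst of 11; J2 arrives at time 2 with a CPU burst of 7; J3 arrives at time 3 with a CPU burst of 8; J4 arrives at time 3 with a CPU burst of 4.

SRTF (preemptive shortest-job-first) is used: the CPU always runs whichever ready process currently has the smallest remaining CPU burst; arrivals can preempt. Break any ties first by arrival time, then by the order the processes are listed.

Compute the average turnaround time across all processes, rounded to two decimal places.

Schedule: | J1 0-2 | J2 2-3 | J4 3-7 | J2 7-13 | J3 13-21 | J1 21-30 |
Completion: J1=30  J2=13  J3=21  J4=7
Turnaround times: J1=30, J2=11, J3=18, J4=4
Average turnaround = (30+11+18+4) / 4 = 63/4 = 15.75

15.75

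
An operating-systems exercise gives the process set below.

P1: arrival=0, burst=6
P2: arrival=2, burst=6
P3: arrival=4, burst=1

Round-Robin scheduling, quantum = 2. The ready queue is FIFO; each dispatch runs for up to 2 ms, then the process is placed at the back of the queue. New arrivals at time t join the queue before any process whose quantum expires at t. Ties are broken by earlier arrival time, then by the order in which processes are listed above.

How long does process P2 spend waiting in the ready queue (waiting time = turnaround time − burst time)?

5

Gantt: | P1 0-2 | P2 2-4 | P1 4-6 | P3 6-7 | P2 7-9 | P1 9-11 | P2 11-13 |
Completion: P1=11  P2=13  P3=7
Waiting(P2) = turnaround − burst = 11 − 6 = 5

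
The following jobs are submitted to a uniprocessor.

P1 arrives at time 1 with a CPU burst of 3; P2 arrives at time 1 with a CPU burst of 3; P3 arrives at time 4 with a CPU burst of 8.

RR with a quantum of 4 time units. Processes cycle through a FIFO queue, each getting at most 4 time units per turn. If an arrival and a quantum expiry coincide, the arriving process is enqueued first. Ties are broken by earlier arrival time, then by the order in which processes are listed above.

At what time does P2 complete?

7

Schedule: | idle 0-1 | P1 1-4 | P2 4-7 | P3 7-15 |
Completion: P1=4  P2=7  P3=15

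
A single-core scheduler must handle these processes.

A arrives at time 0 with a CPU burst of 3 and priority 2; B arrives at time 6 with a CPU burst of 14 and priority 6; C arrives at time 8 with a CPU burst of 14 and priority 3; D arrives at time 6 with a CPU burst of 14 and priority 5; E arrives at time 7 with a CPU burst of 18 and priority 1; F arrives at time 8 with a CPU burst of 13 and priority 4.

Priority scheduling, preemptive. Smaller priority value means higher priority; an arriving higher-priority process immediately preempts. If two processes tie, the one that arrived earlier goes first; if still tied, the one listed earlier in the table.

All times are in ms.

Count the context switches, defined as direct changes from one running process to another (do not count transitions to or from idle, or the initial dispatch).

Timeline: | A 0-3 | idle 3-6 | D 6-7 | E 7-25 | C 25-39 | F 39-52 | D 52-65 | B 65-79 |
Completion: A=3  B=79  C=39  D=65  E=25  F=52
Turnaround (C−A): A=3  B=73  C=31  D=59  E=18  F=44

5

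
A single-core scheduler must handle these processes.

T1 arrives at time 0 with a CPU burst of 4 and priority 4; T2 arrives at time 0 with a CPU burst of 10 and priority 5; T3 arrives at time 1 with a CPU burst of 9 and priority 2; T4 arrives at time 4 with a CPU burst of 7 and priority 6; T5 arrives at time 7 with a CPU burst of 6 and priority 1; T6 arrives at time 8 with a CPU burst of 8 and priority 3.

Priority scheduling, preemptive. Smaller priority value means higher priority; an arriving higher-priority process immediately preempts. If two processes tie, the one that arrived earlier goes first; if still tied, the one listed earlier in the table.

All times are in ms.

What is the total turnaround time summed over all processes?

Schedule: | T1 0-1 | T3 1-7 | T5 7-13 | T3 13-16 | T6 16-24 | T1 24-27 | T2 27-37 | T4 37-44 |
Completion: T1=27  T2=37  T3=16  T4=44  T5=13  T6=24
Turnaround (C−A): T1=27  T2=37  T3=15  T4=40  T5=6  T6=16
Turnaround = completion − arrival: T1=27, T2=37, T3=15, T4=40, T5=6, T6=16
Total turnaround = 27 + 37 + 15 + 40 + 6 + 16 = 141

141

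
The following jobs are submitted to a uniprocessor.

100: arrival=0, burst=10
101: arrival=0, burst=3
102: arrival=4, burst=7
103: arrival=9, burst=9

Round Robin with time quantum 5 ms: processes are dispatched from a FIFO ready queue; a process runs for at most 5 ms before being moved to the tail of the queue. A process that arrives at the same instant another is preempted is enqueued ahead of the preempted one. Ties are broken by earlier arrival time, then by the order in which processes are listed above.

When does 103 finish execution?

Gantt: | 100 0-5 | 101 5-8 | 102 8-13 | 100 13-18 | 103 18-23 | 102 23-25 | 103 25-29 |
Completion: 100=18  101=8  102=25  103=29
Turnaround (C−A): 100=18  101=8  102=21  103=20

29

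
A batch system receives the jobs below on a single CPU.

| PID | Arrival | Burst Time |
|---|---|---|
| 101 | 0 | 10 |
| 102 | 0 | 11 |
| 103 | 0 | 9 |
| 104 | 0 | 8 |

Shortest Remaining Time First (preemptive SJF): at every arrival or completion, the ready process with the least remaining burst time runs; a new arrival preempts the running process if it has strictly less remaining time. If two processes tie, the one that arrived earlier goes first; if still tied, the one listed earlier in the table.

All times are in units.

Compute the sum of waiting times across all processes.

52

Gantt: | 104 0-8 | 103 8-17 | 101 17-27 | 102 27-38 |
Completion: 101=27  102=38  103=17  104=8
Waiting = turnaround − burst: 101=17, 102=27, 103=8, 104=0
Total waiting = 17 + 27 + 8 + 0 = 52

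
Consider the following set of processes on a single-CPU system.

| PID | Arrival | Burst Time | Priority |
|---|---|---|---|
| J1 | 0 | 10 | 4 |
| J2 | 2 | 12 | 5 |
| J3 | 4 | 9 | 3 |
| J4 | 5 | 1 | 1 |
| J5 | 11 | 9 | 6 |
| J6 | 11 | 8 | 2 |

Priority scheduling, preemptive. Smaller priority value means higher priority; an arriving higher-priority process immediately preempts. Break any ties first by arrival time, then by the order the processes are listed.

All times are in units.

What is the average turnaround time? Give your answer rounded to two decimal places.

Schedule: | J1 0-4 | J3 4-5 | J4 5-6 | J3 6-11 | J6 11-19 | J3 19-22 | J1 22-28 | J2 28-40 | J5 40-49 |
Completion: J1=28  J2=40  J3=22  J4=6  J5=49  J6=19
Turnaround times: J1=28, J2=38, J3=18, J4=1, J5=38, J6=8
Average turnaround = (28+38+18+1+38+8) / 6 = 131/6 = 21.83

21.83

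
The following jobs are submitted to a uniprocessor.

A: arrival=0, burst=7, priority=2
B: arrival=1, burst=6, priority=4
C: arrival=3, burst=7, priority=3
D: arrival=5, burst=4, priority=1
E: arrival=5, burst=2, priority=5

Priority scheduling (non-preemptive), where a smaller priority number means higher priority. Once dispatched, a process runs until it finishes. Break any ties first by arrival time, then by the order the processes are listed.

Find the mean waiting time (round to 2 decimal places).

Gantt: | A 0-7 | D 7-11 | C 11-18 | B 18-24 | E 24-26 |
Completion: A=7  B=24  C=18  D=11  E=26
Turnaround (C−A): A=7  B=23  C=15  D=6  E=21
Waiting times: A=0, B=17, C=8, D=2, E=19
Average waiting = (0+17+8+2+19) / 5 = 46/5 = 9.20

9.20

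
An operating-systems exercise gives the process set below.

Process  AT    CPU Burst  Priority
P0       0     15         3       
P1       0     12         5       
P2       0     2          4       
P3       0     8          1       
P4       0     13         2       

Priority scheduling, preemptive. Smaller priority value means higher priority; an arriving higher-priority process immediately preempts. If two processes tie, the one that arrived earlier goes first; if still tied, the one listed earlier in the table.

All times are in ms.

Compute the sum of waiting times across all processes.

103

Gantt: | P3 0-8 | P4 8-21 | P0 21-36 | P2 36-38 | P1 38-50 |
Completion: P0=36  P1=50  P2=38  P3=8  P4=21
Waiting = turnaround − burst: P0=21, P1=38, P2=36, P3=0, P4=8
Total waiting = 21 + 38 + 36 + 0 + 8 = 103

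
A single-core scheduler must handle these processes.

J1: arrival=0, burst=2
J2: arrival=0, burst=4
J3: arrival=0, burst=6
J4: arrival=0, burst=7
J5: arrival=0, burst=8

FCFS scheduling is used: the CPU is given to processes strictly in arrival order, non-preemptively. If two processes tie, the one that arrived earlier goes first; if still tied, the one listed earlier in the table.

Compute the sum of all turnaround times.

Schedule: | J1 0-2 | J2 2-6 | J3 6-12 | J4 12-19 | J5 19-27 |
Completion: J1=2  J2=6  J3=12  J4=19  J5=27
Turnaround (C−A): J1=2  J2=6  J3=12  J4=19  J5=27
Turnaround = completion − arrival: J1=2, J2=6, J3=12, J4=19, J5=27
Total turnaround = 2 + 6 + 12 + 19 + 27 = 66

66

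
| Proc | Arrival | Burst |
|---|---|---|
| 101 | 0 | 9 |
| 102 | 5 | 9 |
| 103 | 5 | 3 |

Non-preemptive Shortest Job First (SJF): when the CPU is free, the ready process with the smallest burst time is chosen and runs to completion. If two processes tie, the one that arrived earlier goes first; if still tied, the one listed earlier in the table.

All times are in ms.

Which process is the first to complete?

Schedule: | 101 0-9 | 103 9-12 | 102 12-21 |
Completion: 101=9  102=21  103=12
Finish order: 101 → 103 → 102

101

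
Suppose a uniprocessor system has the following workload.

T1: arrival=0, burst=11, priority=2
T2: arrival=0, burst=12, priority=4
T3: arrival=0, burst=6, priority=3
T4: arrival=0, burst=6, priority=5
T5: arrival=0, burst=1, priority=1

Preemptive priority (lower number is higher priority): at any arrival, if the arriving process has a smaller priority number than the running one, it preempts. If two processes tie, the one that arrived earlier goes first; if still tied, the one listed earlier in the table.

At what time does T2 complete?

Gantt: | T5 0-1 | T1 1-12 | T3 12-18 | T2 18-30 | T4 30-36 |
Completion: T1=12  T2=30  T3=18  T4=36  T5=1
Turnaround (C−A): T1=12  T2=30  T3=18  T4=36  T5=1

30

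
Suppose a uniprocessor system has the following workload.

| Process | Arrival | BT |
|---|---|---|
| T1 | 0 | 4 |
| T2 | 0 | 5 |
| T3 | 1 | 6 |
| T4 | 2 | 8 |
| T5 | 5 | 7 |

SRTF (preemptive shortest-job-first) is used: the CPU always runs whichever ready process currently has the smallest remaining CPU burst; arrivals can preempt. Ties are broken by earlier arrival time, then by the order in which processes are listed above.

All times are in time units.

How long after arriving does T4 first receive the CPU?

Gantt: | T1 0-4 | T2 4-9 | T3 9-15 | T5 15-22 | T4 22-30 |
Completion: T1=4  T2=9  T3=15  T4=30  T5=22
Response(T4) = first start − arrival = 22 − 2 = 20

20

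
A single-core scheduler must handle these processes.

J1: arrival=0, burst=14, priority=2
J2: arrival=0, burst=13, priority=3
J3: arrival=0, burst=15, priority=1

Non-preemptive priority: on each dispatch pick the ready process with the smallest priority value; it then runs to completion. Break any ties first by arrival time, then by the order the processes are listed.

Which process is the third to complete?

Schedule: | J3 0-15 | J1 15-29 | J2 29-42 |
Completion: J1=29  J2=42  J3=15
Turnaround (C−A): J1=29  J2=42  J3=15
Finish order: J3 → J1 → J2

J2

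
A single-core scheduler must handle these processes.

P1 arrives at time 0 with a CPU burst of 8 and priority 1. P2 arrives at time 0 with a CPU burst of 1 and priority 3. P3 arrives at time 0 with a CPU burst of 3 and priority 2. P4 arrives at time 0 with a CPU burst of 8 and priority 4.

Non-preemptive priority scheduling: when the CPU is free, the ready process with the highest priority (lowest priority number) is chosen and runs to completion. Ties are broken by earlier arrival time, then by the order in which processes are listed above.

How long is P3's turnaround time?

Gantt: | P1 0-8 | P3 8-11 | P2 11-12 | P4 12-20 |
Completion: P1=8  P2=12  P3=11  P4=20
Turnaround (C−A): P1=8  P2=12  P3=11  P4=20
Turnaround(P3) = completion − arrival = 11 − 0 = 11

11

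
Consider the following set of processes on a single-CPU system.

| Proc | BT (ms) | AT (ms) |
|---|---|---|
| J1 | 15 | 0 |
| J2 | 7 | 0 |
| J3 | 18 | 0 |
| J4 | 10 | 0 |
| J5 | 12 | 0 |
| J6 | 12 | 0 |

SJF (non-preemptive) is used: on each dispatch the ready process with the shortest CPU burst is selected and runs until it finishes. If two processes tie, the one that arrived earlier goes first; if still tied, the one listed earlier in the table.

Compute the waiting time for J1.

41

Schedule: | J2 0-7 | J4 7-17 | J5 17-29 | J6 29-41 | J1 41-56 | J3 56-74 |
Completion: J1=56  J2=7  J3=74  J4=17  J5=29  J6=41
Turnaround (C−A): J1=56  J2=7  J3=74  J4=17  J5=29  J6=41
Waiting(J1) = turnaround − burst = 56 − 15 = 41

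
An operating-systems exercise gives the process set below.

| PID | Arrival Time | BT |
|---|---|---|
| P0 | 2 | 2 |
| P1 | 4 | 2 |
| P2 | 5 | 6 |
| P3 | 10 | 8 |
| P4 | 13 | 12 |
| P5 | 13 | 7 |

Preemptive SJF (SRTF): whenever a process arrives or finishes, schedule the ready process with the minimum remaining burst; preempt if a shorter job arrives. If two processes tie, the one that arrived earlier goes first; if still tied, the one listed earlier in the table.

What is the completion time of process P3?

Timeline: | idle 0-2 | P0 2-4 | P1 4-6 | P2 6-12 | P3 12-20 | P5 20-27 | P4 27-39 |
Completion: P0=4  P1=6  P2=12  P3=20  P4=39  P5=27
Turnaround (C−A): P0=2  P1=2  P2=7  P3=10  P4=26  P5=14

20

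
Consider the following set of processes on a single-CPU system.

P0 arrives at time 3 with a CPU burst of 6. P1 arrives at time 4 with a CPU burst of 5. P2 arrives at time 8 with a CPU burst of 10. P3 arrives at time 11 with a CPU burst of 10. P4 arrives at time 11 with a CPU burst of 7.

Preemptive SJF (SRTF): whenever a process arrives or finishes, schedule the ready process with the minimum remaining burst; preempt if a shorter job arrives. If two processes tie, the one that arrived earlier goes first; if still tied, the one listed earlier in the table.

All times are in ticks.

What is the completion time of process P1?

14

Schedule: | idle 0-3 | P0 3-9 | P1 9-14 | P4 14-21 | P2 21-31 | P3 31-41 |
Completion: P0=9  P1=14  P2=31  P3=41  P4=21
Turnaround (C−A): P0=6  P1=10  P2=23  P3=30  P4=10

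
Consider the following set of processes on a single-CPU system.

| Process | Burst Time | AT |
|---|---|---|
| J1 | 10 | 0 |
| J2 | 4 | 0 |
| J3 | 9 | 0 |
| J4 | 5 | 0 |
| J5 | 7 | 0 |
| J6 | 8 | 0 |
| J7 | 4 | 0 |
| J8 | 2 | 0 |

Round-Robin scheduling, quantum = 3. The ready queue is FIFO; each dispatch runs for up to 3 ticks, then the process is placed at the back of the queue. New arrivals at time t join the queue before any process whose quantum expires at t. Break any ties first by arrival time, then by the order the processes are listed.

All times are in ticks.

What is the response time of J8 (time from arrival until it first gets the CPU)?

21

Gantt: | J1 0-3 | J2 3-6 | J3 6-9 | J4 9-12 | J5 12-15 | J6 15-18 | J7 18-21 | J8 21-23 | J1 23-26 | J2 26-27 | J3 27-30 | J4 30-32 | J5 32-35 | J6 35-38 | J7 38-39 | J1 39-42 | J3 42-45 | J5 45-46 | J6 46-48 | J1 48-49 |
Completion: J1=49  J2=27  J3=45  J4=32  J5=46  J6=48  J7=39  J8=23
Turnaround (C−A): J1=49  J2=27  J3=45  J4=32  J5=46  J6=48  J7=39  J8=23
Response(J8) = first start − arrival = 21 − 0 = 21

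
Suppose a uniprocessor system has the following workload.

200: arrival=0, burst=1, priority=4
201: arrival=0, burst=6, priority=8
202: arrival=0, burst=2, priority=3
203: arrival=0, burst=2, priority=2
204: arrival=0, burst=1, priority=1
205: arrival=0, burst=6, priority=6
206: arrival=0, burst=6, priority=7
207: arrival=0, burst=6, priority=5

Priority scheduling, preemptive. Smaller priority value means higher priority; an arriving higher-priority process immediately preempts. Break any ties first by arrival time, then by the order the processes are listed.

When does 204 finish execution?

Gantt: | 204 0-1 | 203 1-3 | 202 3-5 | 200 5-6 | 207 6-12 | 205 12-18 | 206 18-24 | 201 24-30 |
Completion: 200=6  201=30  202=5  203=3  204=1  205=18  206=24  207=12
Turnaround (C−A): 200=6  201=30  202=5  203=3  204=1  205=18  206=24  207=12

1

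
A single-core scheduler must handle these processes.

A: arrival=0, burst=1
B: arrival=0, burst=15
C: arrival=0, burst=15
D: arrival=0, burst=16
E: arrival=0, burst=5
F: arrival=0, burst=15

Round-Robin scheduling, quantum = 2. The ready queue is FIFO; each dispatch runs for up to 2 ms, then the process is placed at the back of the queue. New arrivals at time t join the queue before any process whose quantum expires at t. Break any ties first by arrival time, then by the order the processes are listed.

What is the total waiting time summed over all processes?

222

Schedule: | A 0-1 | B 1-3 | C 3-5 | D 5-7 | E 7-9 | F 9-11 | B 11-13 | C 13-15 | D 15-17 | E 17-19 | F 19-21 | B 21-23 | C 23-25 | D 25-27 | E 27-28 | F 28-30 | B 30-32 | C 32-34 | D 34-36 | F 36-38 | B 38-40 | C 40-42 | D 42-44 | F 44-46 | B 46-48 | C 48-50 | D 50-52 | F 52-54 | B 54-56 | C 56-58 | D 58-60 | F 60-62 | B 62-63 | C 63-64 | D 64-66 | F 66-67 |
Completion: A=1  B=63  C=64  D=66  E=28  F=67
Turnaround (C−A): A=1  B=63  C=64  D=66  E=28  F=67
Waiting = turnaround − burst: A=0, B=48, C=49, D=50, E=23, F=52
Total waiting = 0 + 48 + 49 + 50 + 23 + 52 = 222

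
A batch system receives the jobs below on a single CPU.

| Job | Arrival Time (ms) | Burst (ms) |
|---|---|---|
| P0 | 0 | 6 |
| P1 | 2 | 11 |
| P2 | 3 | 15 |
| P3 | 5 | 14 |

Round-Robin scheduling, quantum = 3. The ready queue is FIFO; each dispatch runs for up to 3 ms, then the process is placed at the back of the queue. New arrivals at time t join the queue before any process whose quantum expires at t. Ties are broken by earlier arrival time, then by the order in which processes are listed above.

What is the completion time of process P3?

Timeline: | P0 0-3 | P1 3-6 | P2 6-9 | P0 9-12 | P3 12-15 | P1 15-18 | P2 18-21 | P3 21-24 | P1 24-27 | P2 27-30 | P3 30-33 | P1 33-35 | P2 35-38 | P3 38-41 | P2 41-44 | P3 44-46 |
Completion: P0=12  P1=35  P2=44  P3=46
Turnaround (C−A): P0=12  P1=33  P2=41  P3=41

46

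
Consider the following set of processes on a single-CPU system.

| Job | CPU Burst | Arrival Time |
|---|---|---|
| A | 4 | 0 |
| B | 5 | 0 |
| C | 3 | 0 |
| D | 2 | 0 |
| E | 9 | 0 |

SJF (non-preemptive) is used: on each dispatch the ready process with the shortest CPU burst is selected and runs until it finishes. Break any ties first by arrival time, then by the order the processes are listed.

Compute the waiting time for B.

Schedule: | D 0-2 | C 2-5 | A 5-9 | B 9-14 | E 14-23 |
Completion: A=9  B=14  C=5  D=2  E=23
Turnaround (C−A): A=9  B=14  C=5  D=2  E=23
Waiting(B) = turnaround − burst = 14 − 5 = 9

9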